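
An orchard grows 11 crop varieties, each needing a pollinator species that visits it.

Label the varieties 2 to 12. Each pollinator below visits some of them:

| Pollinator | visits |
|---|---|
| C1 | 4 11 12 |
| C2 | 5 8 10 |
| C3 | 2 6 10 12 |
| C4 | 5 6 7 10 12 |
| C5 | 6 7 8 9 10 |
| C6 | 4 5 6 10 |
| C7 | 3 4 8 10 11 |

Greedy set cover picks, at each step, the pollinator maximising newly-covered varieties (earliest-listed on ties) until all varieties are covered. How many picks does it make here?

Greedy: pick C4 (covers 5 new) → pick C7 (covers 4 new) → pick C3 (covers 1 new) → pick C5 (covers 1 new). Total picks: 4.

4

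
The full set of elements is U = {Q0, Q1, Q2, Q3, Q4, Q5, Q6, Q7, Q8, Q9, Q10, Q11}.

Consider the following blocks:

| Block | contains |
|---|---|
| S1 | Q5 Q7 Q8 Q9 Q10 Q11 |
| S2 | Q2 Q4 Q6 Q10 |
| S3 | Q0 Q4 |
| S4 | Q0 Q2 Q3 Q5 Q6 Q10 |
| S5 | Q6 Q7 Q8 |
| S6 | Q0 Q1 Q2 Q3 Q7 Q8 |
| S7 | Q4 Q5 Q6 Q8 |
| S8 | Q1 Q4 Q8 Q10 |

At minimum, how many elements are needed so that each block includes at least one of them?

Take H = {Q0, Q2, Q8}. Each listed block contains at least one of these, so H is a hitting set of size 3.
No choice of 2 elements meets every block, so 3 is the minimum.

3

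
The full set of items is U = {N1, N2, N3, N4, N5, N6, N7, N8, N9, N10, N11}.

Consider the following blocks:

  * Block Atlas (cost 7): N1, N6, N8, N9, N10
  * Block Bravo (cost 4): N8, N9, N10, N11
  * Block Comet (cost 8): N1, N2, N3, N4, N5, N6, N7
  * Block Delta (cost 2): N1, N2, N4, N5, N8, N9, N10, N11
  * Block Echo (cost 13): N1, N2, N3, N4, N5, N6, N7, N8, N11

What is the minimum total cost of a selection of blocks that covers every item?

10

Comet, Delta together cover every item (Comet ∪ Delta = {N1, N2, N3, N4, N5, N6, N7, N8, N9, N10, N11}); total cost 8 + 2 = 10.
No covering selection has total cost below 10.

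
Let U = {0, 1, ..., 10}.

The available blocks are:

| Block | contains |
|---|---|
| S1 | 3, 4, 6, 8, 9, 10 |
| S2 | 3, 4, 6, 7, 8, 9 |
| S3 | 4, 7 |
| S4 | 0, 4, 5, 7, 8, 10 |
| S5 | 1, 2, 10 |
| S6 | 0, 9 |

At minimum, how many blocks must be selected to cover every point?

3

S1 and S4 and S5 together: S1 ∪ S4 ∪ S5 = {0, 1, 2, 3, 4, 5, 6, 7, 8, 9, 10} — every point is covered.
Only S5 contains 1, so S5 is forced; the remaining 8 points need at least 2 more blocks (each remaining block adds at most 6) — so at least 3 blocks are needed, and 3 is optimal.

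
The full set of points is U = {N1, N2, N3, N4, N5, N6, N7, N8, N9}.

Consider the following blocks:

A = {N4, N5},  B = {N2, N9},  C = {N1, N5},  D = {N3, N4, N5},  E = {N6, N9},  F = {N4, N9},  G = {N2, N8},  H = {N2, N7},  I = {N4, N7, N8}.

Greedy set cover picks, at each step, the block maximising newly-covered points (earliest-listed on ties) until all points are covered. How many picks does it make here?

Greedy: pick D (covers 3 new) → pick B (covers 2 new) → pick I (covers 2 new) → pick C (covers 1 new) → pick E (covers 1 new). Total picks: 5.

5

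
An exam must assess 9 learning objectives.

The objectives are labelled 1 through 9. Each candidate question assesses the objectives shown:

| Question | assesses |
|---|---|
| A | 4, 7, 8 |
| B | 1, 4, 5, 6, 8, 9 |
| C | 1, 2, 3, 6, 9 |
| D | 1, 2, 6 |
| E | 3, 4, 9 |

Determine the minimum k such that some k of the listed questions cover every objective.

A and B and C together: A ∪ B ∪ C = {1, 2, 3, 4, 5, 6, 7, 8, 9} — every objective is covered.
Only B contains 5, so B is forced; the remaining 3 objectives need at least 2 more questions (each remaining question adds at most 2) — so at least 3 questions are needed, and 3 is optimal.

3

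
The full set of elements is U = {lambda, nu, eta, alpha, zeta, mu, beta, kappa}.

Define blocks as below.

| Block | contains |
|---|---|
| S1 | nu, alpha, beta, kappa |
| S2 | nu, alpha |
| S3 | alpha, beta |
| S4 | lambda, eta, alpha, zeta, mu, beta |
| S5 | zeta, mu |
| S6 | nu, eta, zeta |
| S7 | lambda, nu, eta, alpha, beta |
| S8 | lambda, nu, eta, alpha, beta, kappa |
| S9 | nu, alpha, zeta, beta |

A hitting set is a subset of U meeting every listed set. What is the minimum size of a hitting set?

Take H = {alpha, zeta}. Each listed block contains at least one of these, so H is a hitting set of size 2.
The blocks S3, S6 are pairwise disjoint, so any hitting set needs a separate element for each — at least 2. Hence 2 is optimal.

2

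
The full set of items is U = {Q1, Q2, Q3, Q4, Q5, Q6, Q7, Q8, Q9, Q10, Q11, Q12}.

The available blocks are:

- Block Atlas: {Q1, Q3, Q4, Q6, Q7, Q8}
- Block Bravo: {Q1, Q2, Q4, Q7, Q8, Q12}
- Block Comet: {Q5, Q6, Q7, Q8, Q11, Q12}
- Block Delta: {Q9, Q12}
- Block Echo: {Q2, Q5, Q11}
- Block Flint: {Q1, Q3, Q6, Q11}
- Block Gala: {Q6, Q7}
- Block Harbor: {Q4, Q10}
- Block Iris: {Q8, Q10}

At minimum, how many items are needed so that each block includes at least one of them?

4

H = {Q7, Q9, Q10, Q11} meets every block (each contains at least one member of H), and |H| = 4.
The blocks Delta, Echo, Gala, Iris are pairwise disjoint, so any hitting set needs a separate item for each — at least 4. Hence 4 is optimal.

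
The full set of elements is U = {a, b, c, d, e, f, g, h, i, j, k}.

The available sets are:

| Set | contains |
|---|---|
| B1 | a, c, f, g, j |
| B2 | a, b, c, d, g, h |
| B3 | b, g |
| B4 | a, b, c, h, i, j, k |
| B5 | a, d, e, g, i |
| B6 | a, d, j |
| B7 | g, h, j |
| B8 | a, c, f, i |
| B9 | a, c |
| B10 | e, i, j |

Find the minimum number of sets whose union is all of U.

3

Take {B1, B4, B5}. Their union is {a, b, c, d, e, f, g, h, i, j, k}, which is all 11 elements.
Only B4 contains k, so B4 is forced; the remaining 4 elements need at least 2 more sets (each remaining set adds at most 3) — so at least 3 sets are needed, and 3 is optimal.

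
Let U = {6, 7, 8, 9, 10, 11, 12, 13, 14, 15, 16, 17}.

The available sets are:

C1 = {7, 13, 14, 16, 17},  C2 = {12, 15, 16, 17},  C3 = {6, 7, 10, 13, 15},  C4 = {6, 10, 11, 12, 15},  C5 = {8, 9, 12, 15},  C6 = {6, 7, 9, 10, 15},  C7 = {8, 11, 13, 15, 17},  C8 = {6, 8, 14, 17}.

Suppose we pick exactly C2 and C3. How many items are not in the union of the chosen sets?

Union of C2, C3 = {6, 7, 10, 12, 13, 15, 16, 17}.
Not covered: 8, 9, 11, 14 — 4 items.

4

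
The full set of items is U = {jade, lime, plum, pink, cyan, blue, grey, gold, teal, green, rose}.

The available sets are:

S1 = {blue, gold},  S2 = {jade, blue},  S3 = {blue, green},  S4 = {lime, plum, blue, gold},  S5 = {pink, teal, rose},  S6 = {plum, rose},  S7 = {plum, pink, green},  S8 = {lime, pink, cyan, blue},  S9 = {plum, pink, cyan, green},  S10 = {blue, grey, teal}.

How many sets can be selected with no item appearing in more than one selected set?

2

S3, S6 are pairwise disjoint (S3={blue,green}; S6={plum,rose}).
Every remaining set overlaps one of these, and no 3 of the listed sets are pairwise disjoint, so 2 is the maximum.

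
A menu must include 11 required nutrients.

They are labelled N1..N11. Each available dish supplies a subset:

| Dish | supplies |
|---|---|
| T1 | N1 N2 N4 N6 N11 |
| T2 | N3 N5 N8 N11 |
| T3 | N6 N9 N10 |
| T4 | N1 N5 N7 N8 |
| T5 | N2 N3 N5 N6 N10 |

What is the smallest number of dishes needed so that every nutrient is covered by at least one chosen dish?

Take {T1, T2, T3, T4}. Their union is {N1, N2, N3, N4, N5, N6, N7, N8, N9, N10, N11}, which is all 11 nutrients.
No 3 of the 5 dishes cover everything (all 10 combinations miss at least one nutrient), so 4 is optimal.

4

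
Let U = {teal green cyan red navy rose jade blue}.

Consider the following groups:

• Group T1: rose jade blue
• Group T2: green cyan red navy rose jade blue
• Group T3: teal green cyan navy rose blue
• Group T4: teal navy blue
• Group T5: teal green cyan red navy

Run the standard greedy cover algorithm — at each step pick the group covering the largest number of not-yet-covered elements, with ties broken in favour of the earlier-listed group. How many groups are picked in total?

Greedy: pick T2 (covers 7 new) → pick T3 (covers 1 new). Total picks: 2.

2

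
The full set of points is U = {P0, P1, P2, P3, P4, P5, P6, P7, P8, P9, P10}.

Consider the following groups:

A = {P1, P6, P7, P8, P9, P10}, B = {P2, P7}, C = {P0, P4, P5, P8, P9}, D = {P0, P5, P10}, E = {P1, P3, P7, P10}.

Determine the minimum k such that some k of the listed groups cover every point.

4

Take {A, B, C, E}. Their union is {P0, P1, P2, P3, P4, P5, P6, P7, P8, P9, P10}, which is all 11 points.
No 3 of the 5 groups cover everything (all 10 combinations miss at least one point), so 4 is optimal.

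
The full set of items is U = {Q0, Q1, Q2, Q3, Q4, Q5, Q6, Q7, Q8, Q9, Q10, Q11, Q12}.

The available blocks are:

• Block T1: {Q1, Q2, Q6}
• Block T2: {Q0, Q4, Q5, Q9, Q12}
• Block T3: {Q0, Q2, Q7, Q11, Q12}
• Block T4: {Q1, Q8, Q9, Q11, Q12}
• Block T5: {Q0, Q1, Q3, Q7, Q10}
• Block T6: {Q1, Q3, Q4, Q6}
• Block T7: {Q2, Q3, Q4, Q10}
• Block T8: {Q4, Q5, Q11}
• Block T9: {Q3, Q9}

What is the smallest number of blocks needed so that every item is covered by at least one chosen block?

T1, T2, T4, and T5 cover everything between them: the union {Q0, Q1, Q2, Q3, Q4, Q5, Q6, Q7, Q8, Q9, Q10, Q11, Q12} is all of U.
No 3 of the 9 blocks cover everything (all 84 combinations miss at least one item), so 4 is optimal.

4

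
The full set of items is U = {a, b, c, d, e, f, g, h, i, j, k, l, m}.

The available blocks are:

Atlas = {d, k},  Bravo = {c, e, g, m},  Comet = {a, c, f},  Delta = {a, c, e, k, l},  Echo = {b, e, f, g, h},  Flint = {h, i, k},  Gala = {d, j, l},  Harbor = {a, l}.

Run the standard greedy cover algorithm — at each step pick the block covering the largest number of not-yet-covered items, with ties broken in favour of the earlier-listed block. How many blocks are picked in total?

5

Greedy: pick Delta (covers 5 new) → pick Echo (covers 4 new) → pick Gala (covers 2 new) → pick Bravo (covers 1 new) → pick Flint (covers 1 new). Total picks: 5.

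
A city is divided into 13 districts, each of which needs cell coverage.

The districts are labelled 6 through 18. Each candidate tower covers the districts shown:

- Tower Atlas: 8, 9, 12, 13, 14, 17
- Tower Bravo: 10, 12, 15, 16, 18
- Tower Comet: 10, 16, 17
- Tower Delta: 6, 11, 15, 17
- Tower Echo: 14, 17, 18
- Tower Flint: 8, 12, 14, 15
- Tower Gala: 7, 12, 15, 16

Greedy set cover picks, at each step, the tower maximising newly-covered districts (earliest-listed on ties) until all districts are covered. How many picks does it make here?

Greedy: pick Atlas (covers 6 new) → pick Bravo (covers 4 new) → pick Delta (covers 2 new) → pick Gala (covers 1 new). Total picks: 4.

4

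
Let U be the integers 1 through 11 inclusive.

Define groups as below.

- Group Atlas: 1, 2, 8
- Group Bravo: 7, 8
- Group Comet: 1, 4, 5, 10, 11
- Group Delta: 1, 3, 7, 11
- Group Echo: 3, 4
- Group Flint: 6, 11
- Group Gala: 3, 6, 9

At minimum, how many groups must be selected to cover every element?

Take {Atlas, Bravo, Comet, Gala}. Their union is {1, 2, 3, 4, 5, 6, 7, 8, 9, 10, 11}, which is all 11 elements.
No 3 of the 7 groups cover everything (all 35 combinations miss at least one element), so 4 is optimal.

4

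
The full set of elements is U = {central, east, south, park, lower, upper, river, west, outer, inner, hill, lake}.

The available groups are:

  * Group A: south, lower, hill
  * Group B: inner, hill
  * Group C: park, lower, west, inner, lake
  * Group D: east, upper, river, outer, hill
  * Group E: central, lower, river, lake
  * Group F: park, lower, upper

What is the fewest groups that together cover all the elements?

4

Take {A, C, D, E}. Their union is {central, east, south, park, lower, upper, river, west, outer, inner, hill, lake}, which is all 12 elements.
Only A contains south, so A is forced; the remaining 9 elements need at least 3 more groups (each remaining group adds at most 4) — so at least 4 groups are needed, and 4 is optimal.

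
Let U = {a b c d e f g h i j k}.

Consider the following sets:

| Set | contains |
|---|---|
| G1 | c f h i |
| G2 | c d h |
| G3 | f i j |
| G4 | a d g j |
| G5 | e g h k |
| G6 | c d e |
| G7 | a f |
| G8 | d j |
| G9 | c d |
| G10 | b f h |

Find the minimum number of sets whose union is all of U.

Take {G1, G4, G5, G10}. Their union is {a, b, c, d, e, f, g, h, i, j, k}, which is all 11 elements.
Only G5 contains k, so G5 is forced; the remaining 7 elements need at least 3 more sets (each remaining set adds at most 3) — so at least 4 sets are needed, and 4 is optimal.

4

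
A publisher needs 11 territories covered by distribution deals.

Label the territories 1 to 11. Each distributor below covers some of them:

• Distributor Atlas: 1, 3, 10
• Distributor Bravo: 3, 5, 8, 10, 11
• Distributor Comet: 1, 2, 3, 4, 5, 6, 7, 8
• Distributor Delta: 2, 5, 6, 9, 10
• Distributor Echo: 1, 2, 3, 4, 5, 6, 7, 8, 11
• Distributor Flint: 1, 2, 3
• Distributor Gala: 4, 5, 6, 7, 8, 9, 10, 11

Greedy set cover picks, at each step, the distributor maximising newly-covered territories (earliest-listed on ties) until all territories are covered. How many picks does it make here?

Greedy: pick Echo (covers 9 new) → pick Delta (covers 2 new). Total picks: 2.

2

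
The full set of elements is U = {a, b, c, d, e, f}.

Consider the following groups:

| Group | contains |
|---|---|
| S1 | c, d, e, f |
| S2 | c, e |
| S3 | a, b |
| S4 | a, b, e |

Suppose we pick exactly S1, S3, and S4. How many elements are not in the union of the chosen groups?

0

Union of S1, S3, S4 = {a, b, c, d, e, f} — that's every element, so 0 are uncovered.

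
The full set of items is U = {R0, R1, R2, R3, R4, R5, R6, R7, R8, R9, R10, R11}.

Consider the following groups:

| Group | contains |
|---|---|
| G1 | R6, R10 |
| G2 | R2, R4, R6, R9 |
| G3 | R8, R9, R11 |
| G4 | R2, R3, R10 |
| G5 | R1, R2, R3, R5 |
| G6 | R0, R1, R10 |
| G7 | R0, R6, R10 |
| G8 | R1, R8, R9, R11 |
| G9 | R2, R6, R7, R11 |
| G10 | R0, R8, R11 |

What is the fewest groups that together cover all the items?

5

Take {G2, G5, G6, G9, G10}. Their union is {R0, R1, R2, R3, R4, R5, R6, R7, R8, R9, R10, R11}, which is all 12 items.
No 4 of the 10 groups cover everything (all 210 combinations miss at least one item), so 5 is optimal.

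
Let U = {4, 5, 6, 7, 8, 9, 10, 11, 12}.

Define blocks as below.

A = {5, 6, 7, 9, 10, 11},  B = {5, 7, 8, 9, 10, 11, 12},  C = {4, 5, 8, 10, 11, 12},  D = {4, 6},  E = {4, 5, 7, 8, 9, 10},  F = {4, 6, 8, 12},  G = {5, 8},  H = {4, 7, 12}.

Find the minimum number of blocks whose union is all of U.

2

B and F cover everything between them: the union {4, 5, 6, 7, 8, 9, 10, 11, 12} is all of U.
No single block has all 9 elements (the largest, B, has 7), so 2 is optimal.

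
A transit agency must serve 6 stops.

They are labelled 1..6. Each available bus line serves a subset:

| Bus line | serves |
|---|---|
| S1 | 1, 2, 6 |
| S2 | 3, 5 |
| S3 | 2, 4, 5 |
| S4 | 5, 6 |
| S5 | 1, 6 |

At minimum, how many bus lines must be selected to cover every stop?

3

S1 and S2 and S3 together: S1 ∪ S2 ∪ S3 = {1, 2, 3, 4, 5, 6} — every stop is covered.
Only S2 contains 3, so S2 is forced; the remaining 4 stops need at least 2 more bus lines (each remaining bus line adds at most 3) — so at least 3 bus lines are needed, and 3 is optimal.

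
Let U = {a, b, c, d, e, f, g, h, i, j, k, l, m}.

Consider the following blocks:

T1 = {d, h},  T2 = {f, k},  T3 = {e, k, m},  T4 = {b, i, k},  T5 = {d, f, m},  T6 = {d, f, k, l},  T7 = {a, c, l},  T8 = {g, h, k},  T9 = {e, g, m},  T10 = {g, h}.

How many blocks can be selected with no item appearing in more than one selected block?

4

T1, T2, T7, T9 are pairwise disjoint (T1={d,h}; T2={f,k}; T7={a,c,l}; T9={e,g,m}).
Every remaining block overlaps one of these, and no 5 of the listed blocks are pairwise disjoint, so 4 is the maximum.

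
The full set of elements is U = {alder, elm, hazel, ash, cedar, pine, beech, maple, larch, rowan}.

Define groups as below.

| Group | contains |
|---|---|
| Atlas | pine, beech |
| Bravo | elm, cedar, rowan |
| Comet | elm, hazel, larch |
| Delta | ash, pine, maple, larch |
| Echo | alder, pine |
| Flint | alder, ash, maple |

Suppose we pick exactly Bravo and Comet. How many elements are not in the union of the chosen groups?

5

Union of Bravo, Comet = {elm, hazel, cedar, larch, rowan}.
Not covered: alder, ash, pine, beech, maple — 5 elements.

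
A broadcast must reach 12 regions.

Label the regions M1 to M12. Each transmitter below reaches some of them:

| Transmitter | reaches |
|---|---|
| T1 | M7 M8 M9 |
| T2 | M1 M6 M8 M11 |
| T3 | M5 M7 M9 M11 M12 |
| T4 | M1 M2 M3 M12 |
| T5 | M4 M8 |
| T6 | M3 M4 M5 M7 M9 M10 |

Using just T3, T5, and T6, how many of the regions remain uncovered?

Union of T3, T5, T6 = {M3, M4, M5, M7, M8, M9, M10, M11, M12}.
Not covered: M1, M2, M6 — 3 regions.

3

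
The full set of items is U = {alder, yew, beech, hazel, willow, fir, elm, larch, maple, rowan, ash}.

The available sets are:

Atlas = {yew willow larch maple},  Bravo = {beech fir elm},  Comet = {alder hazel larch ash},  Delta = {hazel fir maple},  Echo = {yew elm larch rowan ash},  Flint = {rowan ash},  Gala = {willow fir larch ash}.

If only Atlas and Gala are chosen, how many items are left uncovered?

Union of Atlas, Gala = {yew, willow, fir, larch, maple, ash}.
Not covered: alder, beech, hazel, elm, rowan — 5 items.

5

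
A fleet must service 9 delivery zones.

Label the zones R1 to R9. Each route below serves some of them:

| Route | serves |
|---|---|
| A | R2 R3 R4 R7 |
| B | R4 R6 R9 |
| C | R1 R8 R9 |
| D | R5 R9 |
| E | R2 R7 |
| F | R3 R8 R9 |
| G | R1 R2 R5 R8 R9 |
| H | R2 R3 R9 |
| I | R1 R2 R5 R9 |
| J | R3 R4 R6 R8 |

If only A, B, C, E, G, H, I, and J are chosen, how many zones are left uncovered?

Union of A, B, C, E, G, H, I, J = {R1, R2, R3, R4, R5, R6, R7, R8, R9} — that's every zone, so 0 are uncovered.

0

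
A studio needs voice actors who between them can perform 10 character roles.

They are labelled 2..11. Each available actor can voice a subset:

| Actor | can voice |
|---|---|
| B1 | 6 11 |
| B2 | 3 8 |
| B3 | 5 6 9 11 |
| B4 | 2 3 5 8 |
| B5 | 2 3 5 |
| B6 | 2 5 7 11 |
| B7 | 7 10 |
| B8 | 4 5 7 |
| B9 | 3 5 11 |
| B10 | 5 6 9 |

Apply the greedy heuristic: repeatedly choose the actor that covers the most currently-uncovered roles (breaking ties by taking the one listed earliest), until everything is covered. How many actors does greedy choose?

4

Greedy: pick B3 (covers 4 new) → pick B4 (covers 3 new) → pick B7 (covers 2 new) → pick B8 (covers 1 new). Total picks: 4.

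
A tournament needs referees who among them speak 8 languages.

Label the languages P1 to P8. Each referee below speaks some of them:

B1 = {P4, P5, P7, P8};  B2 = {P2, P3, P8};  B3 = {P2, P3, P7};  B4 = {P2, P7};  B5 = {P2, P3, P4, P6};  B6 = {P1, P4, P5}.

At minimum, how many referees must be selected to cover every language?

B1 and B5 and B6 together: B1 ∪ B5 ∪ B6 = {P1, P2, P3, P4, P5, P6, P7, P8} — every language is covered.
Only B6 contains P1, so B6 is forced; the remaining 5 languages need at least 2 more referees (each remaining referee adds at most 3) — so at least 3 referees are needed, and 3 is optimal.

3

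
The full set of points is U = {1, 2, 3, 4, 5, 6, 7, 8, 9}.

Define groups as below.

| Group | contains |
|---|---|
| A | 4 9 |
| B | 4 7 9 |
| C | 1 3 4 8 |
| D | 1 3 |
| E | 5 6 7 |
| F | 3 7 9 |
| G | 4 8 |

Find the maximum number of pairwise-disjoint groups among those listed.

3

A, D, E are pairwise disjoint (A={4,9}; D={1,3}; E={5,6,7}).
Every remaining group overlaps one of these, and no 4 of the listed groups are pairwise disjoint, so 3 is the maximum.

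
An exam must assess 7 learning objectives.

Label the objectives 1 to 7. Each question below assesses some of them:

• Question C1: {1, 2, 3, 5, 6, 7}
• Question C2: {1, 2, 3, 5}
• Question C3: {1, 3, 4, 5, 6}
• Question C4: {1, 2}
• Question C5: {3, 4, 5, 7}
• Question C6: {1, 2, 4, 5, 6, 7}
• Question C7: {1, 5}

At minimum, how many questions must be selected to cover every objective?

C1 and C6 together: C1 ∪ C6 = {1, 2, 3, 4, 5, 6, 7} — every objective is covered.
No single question has all 7 objectives (the largest, C1, has 6), so 2 is optimal.

2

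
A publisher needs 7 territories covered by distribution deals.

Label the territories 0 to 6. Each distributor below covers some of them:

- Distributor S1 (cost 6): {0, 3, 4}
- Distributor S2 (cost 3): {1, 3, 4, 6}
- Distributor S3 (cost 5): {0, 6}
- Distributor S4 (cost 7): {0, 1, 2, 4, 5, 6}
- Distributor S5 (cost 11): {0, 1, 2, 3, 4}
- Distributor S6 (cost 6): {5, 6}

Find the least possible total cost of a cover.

10

S2, S4 together cover every territory (S2 ∪ S4 = {0, 1, 2, 3, 4, 5, 6}); total cost 3 + 7 = 10.
No covering selection has total cost below 10.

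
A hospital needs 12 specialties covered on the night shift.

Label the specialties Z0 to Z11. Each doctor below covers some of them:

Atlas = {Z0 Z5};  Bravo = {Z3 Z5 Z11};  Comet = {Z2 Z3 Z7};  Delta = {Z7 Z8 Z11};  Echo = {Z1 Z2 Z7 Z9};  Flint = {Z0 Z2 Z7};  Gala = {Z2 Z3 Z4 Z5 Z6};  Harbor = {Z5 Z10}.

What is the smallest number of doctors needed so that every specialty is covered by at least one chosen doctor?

5

Atlas and Delta and Echo and Gala and Harbor together: Atlas ∪ Delta ∪ Echo ∪ Gala ∪ Harbor = {Z0, Z1, Z2, Z3, Z4, Z5, Z6, Z7, Z8, Z9, Z10, Z11} — every specialty is covered.
No 4 of the 8 doctors cover everything (all 70 combinations miss at least one specialty), so 5 is optimal.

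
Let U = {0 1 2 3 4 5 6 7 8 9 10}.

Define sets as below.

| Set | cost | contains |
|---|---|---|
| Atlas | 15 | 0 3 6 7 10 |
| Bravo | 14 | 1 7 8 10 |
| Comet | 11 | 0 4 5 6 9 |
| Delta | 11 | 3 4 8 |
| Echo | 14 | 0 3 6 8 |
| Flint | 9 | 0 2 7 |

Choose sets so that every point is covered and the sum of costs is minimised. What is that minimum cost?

Bravo, Comet, Delta, Flint together cover every point (Bravo ∪ Comet ∪ Delta ∪ Flint = {0, 1, 2, 3, 4, 5, 6, 7, 8, 9, 10}); total cost 14 + 11 + 11 + 9 = 45.
No covering selection has total cost below 45.

45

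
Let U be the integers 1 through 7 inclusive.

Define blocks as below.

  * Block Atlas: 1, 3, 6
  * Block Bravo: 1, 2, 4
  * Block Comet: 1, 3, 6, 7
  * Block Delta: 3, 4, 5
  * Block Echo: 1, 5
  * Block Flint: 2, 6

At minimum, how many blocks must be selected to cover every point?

Take {Bravo, Comet, Delta}. Their union is {1, 2, 3, 4, 5, 6, 7}, which is all 7 points.
Only Comet contains 7, so Comet is forced; the remaining 3 points need at least 2 more blocks (each remaining block adds at most 2) — so at least 3 blocks are needed, and 3 is optimal.

3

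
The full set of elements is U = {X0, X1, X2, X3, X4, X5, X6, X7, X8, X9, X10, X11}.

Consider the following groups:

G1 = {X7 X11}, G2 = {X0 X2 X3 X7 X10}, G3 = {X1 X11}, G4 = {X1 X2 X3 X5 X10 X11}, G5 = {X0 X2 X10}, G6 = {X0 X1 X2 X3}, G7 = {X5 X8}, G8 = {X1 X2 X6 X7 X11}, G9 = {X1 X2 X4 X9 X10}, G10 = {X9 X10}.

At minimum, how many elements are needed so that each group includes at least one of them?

4

Take H = {X2, X5, X9, X11}. Each listed group contains at least one of these, so H is a hitting set of size 4.
The groups G1, G6, G7, G10 are pairwise disjoint, so any hitting set needs a separate element for each — at least 4. Hence 4 is optimal.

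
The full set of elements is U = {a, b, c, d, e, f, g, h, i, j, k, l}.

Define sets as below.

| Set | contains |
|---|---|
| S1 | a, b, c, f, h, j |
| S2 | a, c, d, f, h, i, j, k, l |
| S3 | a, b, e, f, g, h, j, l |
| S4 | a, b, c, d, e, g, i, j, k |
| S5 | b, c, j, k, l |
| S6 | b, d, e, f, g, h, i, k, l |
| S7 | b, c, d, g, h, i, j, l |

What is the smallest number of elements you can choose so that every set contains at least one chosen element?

Take T = {j, l}. Each listed set contains at least one of these, so T is a hitting set of size 2.
No single element lies in every set, so at least 2 are needed and 2 is optimal.

2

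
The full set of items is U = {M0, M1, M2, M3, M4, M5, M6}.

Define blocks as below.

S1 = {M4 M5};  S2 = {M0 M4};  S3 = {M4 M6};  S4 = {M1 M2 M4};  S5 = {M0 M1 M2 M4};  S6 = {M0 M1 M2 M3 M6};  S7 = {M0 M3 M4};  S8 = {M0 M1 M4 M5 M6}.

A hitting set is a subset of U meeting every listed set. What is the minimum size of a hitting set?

2

H = {M0, M4} meets every block (each contains at least one member of H), and |H| = 2.
The blocks S1, S6 are pairwise disjoint, so any hitting set needs a separate item for each — at least 2. Hence 2 is optimal.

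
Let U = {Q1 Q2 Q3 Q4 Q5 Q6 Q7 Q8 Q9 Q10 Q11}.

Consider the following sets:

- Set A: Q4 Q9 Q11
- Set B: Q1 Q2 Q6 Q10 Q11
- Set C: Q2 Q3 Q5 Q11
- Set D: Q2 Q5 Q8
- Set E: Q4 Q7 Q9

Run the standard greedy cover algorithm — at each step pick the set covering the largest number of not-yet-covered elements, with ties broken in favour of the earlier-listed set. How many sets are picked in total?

4

Greedy: pick B (covers 5 new) → pick E (covers 3 new) → pick C (covers 2 new) → pick D (covers 1 new). Total picks: 4.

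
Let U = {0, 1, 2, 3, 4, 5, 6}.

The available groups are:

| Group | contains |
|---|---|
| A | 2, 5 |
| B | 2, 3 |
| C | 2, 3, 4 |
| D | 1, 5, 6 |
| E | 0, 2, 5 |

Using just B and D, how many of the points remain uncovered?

2

Union of B, D = {1, 2, 3, 5, 6}.
Not covered: 0, 4 — 2 points.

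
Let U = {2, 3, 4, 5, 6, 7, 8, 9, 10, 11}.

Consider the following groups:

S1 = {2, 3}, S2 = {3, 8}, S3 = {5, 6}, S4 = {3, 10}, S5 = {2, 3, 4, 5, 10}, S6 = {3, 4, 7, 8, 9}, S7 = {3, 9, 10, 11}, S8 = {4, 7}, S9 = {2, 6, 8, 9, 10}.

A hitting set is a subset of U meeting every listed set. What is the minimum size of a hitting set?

3

H = {3, 6, 7} meets every group (each contains at least one member of H), and |H| = 3.
The groups S1, S3, S8 are pairwise disjoint, so any hitting set needs a separate item for each — at least 3. Hence 3 is optimal.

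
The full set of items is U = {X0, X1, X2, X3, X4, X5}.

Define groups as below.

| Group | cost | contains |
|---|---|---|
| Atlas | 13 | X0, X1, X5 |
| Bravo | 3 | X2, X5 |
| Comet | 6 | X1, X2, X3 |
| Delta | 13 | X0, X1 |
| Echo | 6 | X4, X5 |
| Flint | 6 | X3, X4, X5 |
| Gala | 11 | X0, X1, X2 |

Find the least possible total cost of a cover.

Flint, Gala together cover every item (Flint ∪ Gala = {X0, X1, X2, X3, X4, X5}); total cost 6 + 11 = 17.
The greedy pick Bravo, Comet, Echo, Gala costs 26; no covering selection beats 17.

17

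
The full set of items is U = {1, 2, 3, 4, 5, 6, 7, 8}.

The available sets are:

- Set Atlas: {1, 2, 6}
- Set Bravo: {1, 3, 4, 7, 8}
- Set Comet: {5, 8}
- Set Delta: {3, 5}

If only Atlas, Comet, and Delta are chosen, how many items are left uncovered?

Union of Atlas, Comet, Delta = {1, 2, 3, 5, 6, 8}.
Not covered: 4, 7 — 2 items.

2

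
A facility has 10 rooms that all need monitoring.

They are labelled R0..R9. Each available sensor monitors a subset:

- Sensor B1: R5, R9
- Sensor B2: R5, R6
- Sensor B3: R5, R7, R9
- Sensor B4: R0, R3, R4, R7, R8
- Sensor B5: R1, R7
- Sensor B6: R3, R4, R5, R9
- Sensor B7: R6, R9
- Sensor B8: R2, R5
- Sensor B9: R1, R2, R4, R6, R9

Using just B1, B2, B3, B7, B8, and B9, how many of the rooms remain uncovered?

3

Union of B1, B2, B3, B7, B8, B9 = {R1, R2, R4, R5, R6, R7, R9}.
Not covered: R0, R3, R8 — 3 rooms.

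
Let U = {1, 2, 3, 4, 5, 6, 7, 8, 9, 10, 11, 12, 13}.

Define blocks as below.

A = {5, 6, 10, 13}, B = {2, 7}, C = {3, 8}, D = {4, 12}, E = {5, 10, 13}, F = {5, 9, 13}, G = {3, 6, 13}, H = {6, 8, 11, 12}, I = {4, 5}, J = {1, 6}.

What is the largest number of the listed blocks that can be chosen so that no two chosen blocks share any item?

5

B, C, D, E, J are pairwise disjoint (B={2,7}; C={3,8}; D={4,12}; E={5,10,13}; J={1,6}).
Every remaining block overlaps one of these, and no 6 of the listed blocks are pairwise disjoint, so 5 is the maximum.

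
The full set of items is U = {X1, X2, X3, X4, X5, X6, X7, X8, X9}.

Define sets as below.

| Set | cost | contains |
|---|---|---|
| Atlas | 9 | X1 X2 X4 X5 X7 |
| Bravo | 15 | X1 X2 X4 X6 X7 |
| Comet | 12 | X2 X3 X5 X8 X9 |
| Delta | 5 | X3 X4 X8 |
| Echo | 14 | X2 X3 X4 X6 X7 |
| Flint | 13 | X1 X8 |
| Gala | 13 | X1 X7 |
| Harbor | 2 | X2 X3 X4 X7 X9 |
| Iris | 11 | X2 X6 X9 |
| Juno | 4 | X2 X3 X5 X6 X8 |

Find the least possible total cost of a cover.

Atlas, Harbor, Juno together cover every item (Atlas ∪ Harbor ∪ Juno = {X1, X2, X3, X4, X5, X6, X7, X8, X9}); total cost 9 + 2 + 4 = 15.
No covering selection has total cost below 15.

15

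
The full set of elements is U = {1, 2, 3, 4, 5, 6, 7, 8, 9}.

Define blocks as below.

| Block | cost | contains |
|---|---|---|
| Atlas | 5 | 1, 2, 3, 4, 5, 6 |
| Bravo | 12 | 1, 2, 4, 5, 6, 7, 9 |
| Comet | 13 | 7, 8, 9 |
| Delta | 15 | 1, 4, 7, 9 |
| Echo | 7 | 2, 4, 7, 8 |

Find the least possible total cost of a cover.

Atlas, Comet together cover every element (Atlas ∪ Comet = {1, 2, 3, 4, 5, 6, 7, 8, 9}); total cost 5 + 13 = 18.
The greedy pick Atlas, Echo, Bravo costs 24; no covering selection beats 18.

18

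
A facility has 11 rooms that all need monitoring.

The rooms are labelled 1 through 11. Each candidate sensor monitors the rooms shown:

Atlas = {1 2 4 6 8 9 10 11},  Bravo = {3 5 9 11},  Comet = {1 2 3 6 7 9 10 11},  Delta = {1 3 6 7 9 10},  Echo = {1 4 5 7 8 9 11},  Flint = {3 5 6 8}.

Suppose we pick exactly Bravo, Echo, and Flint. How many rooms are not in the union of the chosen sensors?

Union of Bravo, Echo, Flint = {1, 3, 4, 5, 6, 7, 8, 9, 11}.
Not covered: 2, 10 — 2 rooms.

2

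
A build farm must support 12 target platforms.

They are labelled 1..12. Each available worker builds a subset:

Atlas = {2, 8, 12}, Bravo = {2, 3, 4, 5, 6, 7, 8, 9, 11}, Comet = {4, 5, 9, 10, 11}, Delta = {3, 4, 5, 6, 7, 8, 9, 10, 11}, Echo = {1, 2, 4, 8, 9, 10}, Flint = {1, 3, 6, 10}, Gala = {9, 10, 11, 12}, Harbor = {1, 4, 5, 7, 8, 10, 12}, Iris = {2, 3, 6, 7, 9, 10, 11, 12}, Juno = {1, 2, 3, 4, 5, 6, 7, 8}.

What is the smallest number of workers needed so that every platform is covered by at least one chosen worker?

2

Take {Bravo, Harbor}. Their union is {1, 2, 3, 4, 5, 6, 7, 8, 9, 10, 11, 12}, which is all 12 platforms.
No single worker has all 12 platforms (the largest, Bravo, has 9), so 2 is optimal.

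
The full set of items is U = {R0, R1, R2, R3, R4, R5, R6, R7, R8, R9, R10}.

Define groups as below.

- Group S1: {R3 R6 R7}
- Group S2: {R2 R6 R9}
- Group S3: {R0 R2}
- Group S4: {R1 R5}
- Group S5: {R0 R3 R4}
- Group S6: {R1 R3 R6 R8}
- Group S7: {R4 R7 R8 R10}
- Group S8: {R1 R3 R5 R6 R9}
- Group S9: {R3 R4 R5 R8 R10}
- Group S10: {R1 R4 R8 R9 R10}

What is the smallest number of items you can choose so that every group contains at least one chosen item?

The 4 items {R1, R2, R3, R8} hit every group.
No choice of 3 items meets every group, so 4 is the minimum.

4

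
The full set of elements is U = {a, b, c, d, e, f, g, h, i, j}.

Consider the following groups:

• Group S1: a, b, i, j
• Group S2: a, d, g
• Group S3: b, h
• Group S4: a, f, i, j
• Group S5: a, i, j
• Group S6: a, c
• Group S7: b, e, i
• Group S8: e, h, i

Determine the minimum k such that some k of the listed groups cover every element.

5

S2 and S3 and S4 and S6 and S8 together: S2 ∪ S3 ∪ S4 ∪ S6 ∪ S8 = {a, b, c, d, e, f, g, h, i, j} — every element is covered.
No 4 of the 8 groups cover everything (all 70 combinations miss at least one element), so 5 is optimal.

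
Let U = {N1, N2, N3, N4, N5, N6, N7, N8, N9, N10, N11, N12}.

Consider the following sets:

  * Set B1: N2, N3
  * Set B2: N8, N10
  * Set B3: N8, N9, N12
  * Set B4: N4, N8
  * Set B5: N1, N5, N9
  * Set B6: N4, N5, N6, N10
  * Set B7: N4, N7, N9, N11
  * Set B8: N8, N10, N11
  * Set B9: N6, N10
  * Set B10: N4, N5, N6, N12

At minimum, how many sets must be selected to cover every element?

B1 and B5 and B7 and B8 and B10 together: B1 ∪ B5 ∪ B7 ∪ B8 ∪ B10 = {N1, N2, N3, N4, N5, N6, N7, N8, N9, N10, N11, N12} — every element is covered.
No 4 of the 10 sets cover everything (all 210 combinations miss at least one element), so 5 is optimal.

5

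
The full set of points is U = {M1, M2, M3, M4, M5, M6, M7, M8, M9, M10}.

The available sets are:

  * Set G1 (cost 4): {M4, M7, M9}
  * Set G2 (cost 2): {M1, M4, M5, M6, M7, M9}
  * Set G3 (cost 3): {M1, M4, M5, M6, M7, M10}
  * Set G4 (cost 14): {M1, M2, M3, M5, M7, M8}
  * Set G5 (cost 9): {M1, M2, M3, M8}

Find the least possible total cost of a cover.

G2, G3, G5 together cover every point (G2 ∪ G3 ∪ G5 = {M1, M2, M3, M4, M5, M6, M7, M8, M9, M10}); total cost 2 + 3 + 9 = 14.
No covering selection has total cost below 14.

14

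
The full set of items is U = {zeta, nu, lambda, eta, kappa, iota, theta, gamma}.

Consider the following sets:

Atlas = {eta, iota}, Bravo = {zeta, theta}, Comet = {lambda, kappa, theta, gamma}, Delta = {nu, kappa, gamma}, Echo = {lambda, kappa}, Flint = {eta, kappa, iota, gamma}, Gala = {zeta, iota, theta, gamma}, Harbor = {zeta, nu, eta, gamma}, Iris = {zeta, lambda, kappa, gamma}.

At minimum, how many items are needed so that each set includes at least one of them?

3

The 3 items {zeta, kappa, iota} hit every set.
The sets Atlas, Bravo, Echo are pairwise disjoint, so any hitting set needs a separate item for each — at least 3. Hence 3 is optimal.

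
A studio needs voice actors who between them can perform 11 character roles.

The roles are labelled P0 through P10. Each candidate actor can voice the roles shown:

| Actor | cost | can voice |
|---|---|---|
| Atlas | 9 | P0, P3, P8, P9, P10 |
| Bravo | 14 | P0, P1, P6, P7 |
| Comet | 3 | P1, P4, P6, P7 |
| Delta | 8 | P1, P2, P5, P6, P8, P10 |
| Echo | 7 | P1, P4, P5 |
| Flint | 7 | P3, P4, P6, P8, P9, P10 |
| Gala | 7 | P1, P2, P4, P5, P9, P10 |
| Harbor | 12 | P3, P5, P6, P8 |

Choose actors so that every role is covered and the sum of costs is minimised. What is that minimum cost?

Atlas, Comet, Gala together cover every role (Atlas ∪ Comet ∪ Gala = {P0, P1, P2, P3, P4, P5, P6, P7, P8, P9, P10}); total cost 9 + 3 + 7 = 19.
The greedy pick Comet, Flint, Gala, Atlas costs 26; no covering selection beats 19.

19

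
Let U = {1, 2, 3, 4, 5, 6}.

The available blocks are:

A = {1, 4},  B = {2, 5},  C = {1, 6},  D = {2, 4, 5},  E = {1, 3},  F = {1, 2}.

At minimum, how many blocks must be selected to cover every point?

C, D, and E cover everything between them: the union {1, 2, 3, 4, 5, 6} is all of U.
Only E contains 3, so E is forced; the remaining 4 points need at least 2 more blocks (each remaining block adds at most 3) — so at least 3 blocks are needed, and 3 is optimal.

3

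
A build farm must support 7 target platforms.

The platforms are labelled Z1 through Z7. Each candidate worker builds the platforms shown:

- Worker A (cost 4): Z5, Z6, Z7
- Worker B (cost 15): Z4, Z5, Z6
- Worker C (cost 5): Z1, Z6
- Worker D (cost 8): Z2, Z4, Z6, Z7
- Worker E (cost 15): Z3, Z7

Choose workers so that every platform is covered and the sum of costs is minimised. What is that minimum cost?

32

A, C, D, E together cover every platform (A ∪ C ∪ D ∪ E = {Z1, Z2, Z3, Z4, Z5, Z6, Z7}); total cost 4 + 5 + 8 + 15 = 32.
No covering selection has total cost below 32.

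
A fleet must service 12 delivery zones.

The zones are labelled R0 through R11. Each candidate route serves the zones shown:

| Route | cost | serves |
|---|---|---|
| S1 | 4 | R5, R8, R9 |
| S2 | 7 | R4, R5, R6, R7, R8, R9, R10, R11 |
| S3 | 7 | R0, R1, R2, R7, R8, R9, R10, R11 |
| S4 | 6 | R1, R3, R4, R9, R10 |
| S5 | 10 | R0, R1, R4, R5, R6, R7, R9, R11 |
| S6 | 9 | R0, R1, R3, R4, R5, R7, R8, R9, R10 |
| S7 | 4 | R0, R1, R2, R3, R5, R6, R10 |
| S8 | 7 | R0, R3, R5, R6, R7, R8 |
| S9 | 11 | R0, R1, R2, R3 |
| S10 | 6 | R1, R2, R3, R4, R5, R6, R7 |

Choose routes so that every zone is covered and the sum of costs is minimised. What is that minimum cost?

S2, S7 together cover every zone (S2 ∪ S7 = {R0, R1, R2, R3, R4, R5, R6, R7, R8, R9, R10, R11}); total cost 7 + 4 = 11.
No covering selection has total cost below 11.

11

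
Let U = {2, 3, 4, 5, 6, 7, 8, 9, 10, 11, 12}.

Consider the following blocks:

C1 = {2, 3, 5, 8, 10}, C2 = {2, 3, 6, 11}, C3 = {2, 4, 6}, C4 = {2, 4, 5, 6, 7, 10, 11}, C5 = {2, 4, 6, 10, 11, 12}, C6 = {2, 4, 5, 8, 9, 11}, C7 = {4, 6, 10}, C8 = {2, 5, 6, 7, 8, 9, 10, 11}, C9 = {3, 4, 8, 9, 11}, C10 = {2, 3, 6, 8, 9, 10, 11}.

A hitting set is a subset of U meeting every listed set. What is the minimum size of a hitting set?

2

H = {2, 4} meets every block (each contains at least one member of H), and |H| = 2.
No single item lies in every block, so at least 2 are needed and 2 is optimal.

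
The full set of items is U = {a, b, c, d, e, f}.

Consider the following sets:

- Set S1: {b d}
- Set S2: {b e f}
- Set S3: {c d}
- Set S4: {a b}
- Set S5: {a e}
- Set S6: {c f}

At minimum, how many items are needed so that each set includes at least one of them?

3

H = {a, d, f} meets every set (each contains at least one member of H), and |H| = 3.
The sets S1, S5, S6 are pairwise disjoint, so any hitting set needs a separate item for each — at least 3. Hence 3 is optimal.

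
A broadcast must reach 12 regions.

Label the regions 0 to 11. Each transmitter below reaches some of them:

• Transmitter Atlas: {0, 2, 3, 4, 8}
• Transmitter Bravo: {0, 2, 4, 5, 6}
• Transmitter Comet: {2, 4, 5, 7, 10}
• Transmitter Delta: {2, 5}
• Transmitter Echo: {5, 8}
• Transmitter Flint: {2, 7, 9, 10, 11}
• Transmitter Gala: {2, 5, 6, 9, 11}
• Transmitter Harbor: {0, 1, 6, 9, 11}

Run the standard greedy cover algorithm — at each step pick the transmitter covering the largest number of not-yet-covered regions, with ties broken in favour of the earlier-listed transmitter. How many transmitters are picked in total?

4

Greedy: pick Atlas (covers 5 new) → pick Flint (covers 4 new) → pick Bravo (covers 2 new) → pick Harbor (covers 1 new). Total picks: 4.
(The true minimum cover uses only 3 transmitters, so greedy is not optimal here.)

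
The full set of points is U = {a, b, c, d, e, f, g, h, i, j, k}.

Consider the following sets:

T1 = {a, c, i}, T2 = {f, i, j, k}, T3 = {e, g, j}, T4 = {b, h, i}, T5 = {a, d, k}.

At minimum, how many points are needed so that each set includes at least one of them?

3

Take T = {a, h, j}. Each listed set contains at least one of these, so T is a hitting set of size 3.
The sets T3, T4, T5 are pairwise disjoint, so any hitting set needs a separate point for each — at least 3. Hence 3 is optimal.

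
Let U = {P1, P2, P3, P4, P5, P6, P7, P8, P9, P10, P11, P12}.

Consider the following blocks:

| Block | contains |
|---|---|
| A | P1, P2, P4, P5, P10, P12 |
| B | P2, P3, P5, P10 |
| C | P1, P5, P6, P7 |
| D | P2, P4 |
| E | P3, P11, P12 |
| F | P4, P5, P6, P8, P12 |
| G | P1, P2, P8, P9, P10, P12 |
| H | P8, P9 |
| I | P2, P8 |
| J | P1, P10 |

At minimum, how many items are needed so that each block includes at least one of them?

Take T = {P1, P2, P9, P12}. Each listed block contains at least one of these, so T is a hitting set of size 4.
The blocks D, E, H, J are pairwise disjoint, so any hitting set needs a separate item for each — at least 4. Hence 4 is optimal.

4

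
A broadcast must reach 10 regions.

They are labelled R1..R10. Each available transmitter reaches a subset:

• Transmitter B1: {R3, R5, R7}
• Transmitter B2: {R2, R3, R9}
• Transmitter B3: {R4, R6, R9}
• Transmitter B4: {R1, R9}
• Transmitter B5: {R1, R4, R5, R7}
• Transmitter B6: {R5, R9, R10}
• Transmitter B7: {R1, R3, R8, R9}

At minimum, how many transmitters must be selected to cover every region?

B1 and B2 and B3 and B6 and B7 together: B1 ∪ B2 ∪ B3 ∪ B6 ∪ B7 = {R1, R2, R3, R4, R5, R6, R7, R8, R9, R10} — every region is covered.
No 4 of the 7 transmitters cover everything (all 35 combinations miss at least one region), so 5 is optimal.

5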